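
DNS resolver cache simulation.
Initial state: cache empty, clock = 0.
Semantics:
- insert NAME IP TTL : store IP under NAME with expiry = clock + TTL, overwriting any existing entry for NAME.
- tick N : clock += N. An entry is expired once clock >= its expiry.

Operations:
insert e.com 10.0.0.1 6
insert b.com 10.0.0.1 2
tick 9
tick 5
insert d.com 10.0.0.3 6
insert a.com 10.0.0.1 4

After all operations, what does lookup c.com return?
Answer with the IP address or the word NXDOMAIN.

Answer: NXDOMAIN

Derivation:
Op 1: insert e.com -> 10.0.0.1 (expiry=0+6=6). clock=0
Op 2: insert b.com -> 10.0.0.1 (expiry=0+2=2). clock=0
Op 3: tick 9 -> clock=9. purged={b.com,e.com}
Op 4: tick 5 -> clock=14.
Op 5: insert d.com -> 10.0.0.3 (expiry=14+6=20). clock=14
Op 6: insert a.com -> 10.0.0.1 (expiry=14+4=18). clock=14
lookup c.com: not in cache (expired or never inserted)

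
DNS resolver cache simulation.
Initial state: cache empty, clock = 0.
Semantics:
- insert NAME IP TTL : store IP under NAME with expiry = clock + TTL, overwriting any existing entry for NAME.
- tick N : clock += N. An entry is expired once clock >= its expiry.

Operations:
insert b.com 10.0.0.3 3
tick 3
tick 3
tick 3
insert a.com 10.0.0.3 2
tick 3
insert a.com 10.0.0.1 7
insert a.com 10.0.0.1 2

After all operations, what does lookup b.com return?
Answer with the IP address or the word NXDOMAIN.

Answer: NXDOMAIN

Derivation:
Op 1: insert b.com -> 10.0.0.3 (expiry=0+3=3). clock=0
Op 2: tick 3 -> clock=3. purged={b.com}
Op 3: tick 3 -> clock=6.
Op 4: tick 3 -> clock=9.
Op 5: insert a.com -> 10.0.0.3 (expiry=9+2=11). clock=9
Op 6: tick 3 -> clock=12. purged={a.com}
Op 7: insert a.com -> 10.0.0.1 (expiry=12+7=19). clock=12
Op 8: insert a.com -> 10.0.0.1 (expiry=12+2=14). clock=12
lookup b.com: not in cache (expired or never inserted)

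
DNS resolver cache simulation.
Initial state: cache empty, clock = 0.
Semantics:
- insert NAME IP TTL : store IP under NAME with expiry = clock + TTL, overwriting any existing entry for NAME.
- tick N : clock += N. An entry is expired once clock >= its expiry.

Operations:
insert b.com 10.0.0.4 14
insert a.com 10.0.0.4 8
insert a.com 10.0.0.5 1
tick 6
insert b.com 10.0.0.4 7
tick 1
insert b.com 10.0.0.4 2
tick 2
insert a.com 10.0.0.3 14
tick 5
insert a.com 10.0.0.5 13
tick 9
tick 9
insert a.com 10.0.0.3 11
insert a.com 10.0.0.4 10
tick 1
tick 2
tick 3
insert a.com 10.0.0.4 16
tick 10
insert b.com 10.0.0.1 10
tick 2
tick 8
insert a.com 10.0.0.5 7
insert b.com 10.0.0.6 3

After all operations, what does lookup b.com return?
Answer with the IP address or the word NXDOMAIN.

Op 1: insert b.com -> 10.0.0.4 (expiry=0+14=14). clock=0
Op 2: insert a.com -> 10.0.0.4 (expiry=0+8=8). clock=0
Op 3: insert a.com -> 10.0.0.5 (expiry=0+1=1). clock=0
Op 4: tick 6 -> clock=6. purged={a.com}
Op 5: insert b.com -> 10.0.0.4 (expiry=6+7=13). clock=6
Op 6: tick 1 -> clock=7.
Op 7: insert b.com -> 10.0.0.4 (expiry=7+2=9). clock=7
Op 8: tick 2 -> clock=9. purged={b.com}
Op 9: insert a.com -> 10.0.0.3 (expiry=9+14=23). clock=9
Op 10: tick 5 -> clock=14.
Op 11: insert a.com -> 10.0.0.5 (expiry=14+13=27). clock=14
Op 12: tick 9 -> clock=23.
Op 13: tick 9 -> clock=32. purged={a.com}
Op 14: insert a.com -> 10.0.0.3 (expiry=32+11=43). clock=32
Op 15: insert a.com -> 10.0.0.4 (expiry=32+10=42). clock=32
Op 16: tick 1 -> clock=33.
Op 17: tick 2 -> clock=35.
Op 18: tick 3 -> clock=38.
Op 19: insert a.com -> 10.0.0.4 (expiry=38+16=54). clock=38
Op 20: tick 10 -> clock=48.
Op 21: insert b.com -> 10.0.0.1 (expiry=48+10=58). clock=48
Op 22: tick 2 -> clock=50.
Op 23: tick 8 -> clock=58. purged={a.com,b.com}
Op 24: insert a.com -> 10.0.0.5 (expiry=58+7=65). clock=58
Op 25: insert b.com -> 10.0.0.6 (expiry=58+3=61). clock=58
lookup b.com: present, ip=10.0.0.6 expiry=61 > clock=58

Answer: 10.0.0.6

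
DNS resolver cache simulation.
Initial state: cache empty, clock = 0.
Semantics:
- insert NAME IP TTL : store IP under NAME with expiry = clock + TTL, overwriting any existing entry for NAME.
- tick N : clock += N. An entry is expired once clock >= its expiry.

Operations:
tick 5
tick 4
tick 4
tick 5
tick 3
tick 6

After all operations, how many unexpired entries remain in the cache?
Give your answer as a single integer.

Answer: 0

Derivation:
Op 1: tick 5 -> clock=5.
Op 2: tick 4 -> clock=9.
Op 3: tick 4 -> clock=13.
Op 4: tick 5 -> clock=18.
Op 5: tick 3 -> clock=21.
Op 6: tick 6 -> clock=27.
Final cache (unexpired): {} -> size=0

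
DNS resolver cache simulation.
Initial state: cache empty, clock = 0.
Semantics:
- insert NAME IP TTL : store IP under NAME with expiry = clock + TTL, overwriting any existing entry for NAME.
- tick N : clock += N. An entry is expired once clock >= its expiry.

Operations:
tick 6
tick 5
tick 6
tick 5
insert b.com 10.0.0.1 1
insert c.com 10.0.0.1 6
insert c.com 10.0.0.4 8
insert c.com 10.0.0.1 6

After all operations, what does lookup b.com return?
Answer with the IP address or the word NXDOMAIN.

Op 1: tick 6 -> clock=6.
Op 2: tick 5 -> clock=11.
Op 3: tick 6 -> clock=17.
Op 4: tick 5 -> clock=22.
Op 5: insert b.com -> 10.0.0.1 (expiry=22+1=23). clock=22
Op 6: insert c.com -> 10.0.0.1 (expiry=22+6=28). clock=22
Op 7: insert c.com -> 10.0.0.4 (expiry=22+8=30). clock=22
Op 8: insert c.com -> 10.0.0.1 (expiry=22+6=28). clock=22
lookup b.com: present, ip=10.0.0.1 expiry=23 > clock=22

Answer: 10.0.0.1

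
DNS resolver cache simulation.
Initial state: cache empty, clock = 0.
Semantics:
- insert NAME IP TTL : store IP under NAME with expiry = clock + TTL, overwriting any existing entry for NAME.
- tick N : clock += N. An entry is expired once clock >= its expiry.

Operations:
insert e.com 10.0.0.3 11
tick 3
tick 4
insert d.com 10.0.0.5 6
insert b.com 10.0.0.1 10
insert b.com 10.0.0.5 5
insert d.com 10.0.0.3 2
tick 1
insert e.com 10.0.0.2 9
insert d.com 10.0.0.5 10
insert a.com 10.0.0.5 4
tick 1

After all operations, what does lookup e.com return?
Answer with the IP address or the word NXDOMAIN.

Op 1: insert e.com -> 10.0.0.3 (expiry=0+11=11). clock=0
Op 2: tick 3 -> clock=3.
Op 3: tick 4 -> clock=7.
Op 4: insert d.com -> 10.0.0.5 (expiry=7+6=13). clock=7
Op 5: insert b.com -> 10.0.0.1 (expiry=7+10=17). clock=7
Op 6: insert b.com -> 10.0.0.5 (expiry=7+5=12). clock=7
Op 7: insert d.com -> 10.0.0.3 (expiry=7+2=9). clock=7
Op 8: tick 1 -> clock=8.
Op 9: insert e.com -> 10.0.0.2 (expiry=8+9=17). clock=8
Op 10: insert d.com -> 10.0.0.5 (expiry=8+10=18). clock=8
Op 11: insert a.com -> 10.0.0.5 (expiry=8+4=12). clock=8
Op 12: tick 1 -> clock=9.
lookup e.com: present, ip=10.0.0.2 expiry=17 > clock=9

Answer: 10.0.0.2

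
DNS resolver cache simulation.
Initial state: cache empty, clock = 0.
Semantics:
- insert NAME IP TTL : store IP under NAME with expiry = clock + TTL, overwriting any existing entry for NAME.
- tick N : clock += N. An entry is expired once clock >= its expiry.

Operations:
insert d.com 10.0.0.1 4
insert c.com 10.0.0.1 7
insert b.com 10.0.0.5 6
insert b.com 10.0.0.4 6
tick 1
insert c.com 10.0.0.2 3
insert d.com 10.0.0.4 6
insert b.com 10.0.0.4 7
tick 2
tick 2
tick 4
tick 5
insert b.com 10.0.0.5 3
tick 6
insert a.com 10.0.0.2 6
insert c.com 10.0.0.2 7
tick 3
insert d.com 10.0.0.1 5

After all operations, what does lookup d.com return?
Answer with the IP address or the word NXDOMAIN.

Answer: 10.0.0.1

Derivation:
Op 1: insert d.com -> 10.0.0.1 (expiry=0+4=4). clock=0
Op 2: insert c.com -> 10.0.0.1 (expiry=0+7=7). clock=0
Op 3: insert b.com -> 10.0.0.5 (expiry=0+6=6). clock=0
Op 4: insert b.com -> 10.0.0.4 (expiry=0+6=6). clock=0
Op 5: tick 1 -> clock=1.
Op 6: insert c.com -> 10.0.0.2 (expiry=1+3=4). clock=1
Op 7: insert d.com -> 10.0.0.4 (expiry=1+6=7). clock=1
Op 8: insert b.com -> 10.0.0.4 (expiry=1+7=8). clock=1
Op 9: tick 2 -> clock=3.
Op 10: tick 2 -> clock=5. purged={c.com}
Op 11: tick 4 -> clock=9. purged={b.com,d.com}
Op 12: tick 5 -> clock=14.
Op 13: insert b.com -> 10.0.0.5 (expiry=14+3=17). clock=14
Op 14: tick 6 -> clock=20. purged={b.com}
Op 15: insert a.com -> 10.0.0.2 (expiry=20+6=26). clock=20
Op 16: insert c.com -> 10.0.0.2 (expiry=20+7=27). clock=20
Op 17: tick 3 -> clock=23.
Op 18: insert d.com -> 10.0.0.1 (expiry=23+5=28). clock=23
lookup d.com: present, ip=10.0.0.1 expiry=28 > clock=23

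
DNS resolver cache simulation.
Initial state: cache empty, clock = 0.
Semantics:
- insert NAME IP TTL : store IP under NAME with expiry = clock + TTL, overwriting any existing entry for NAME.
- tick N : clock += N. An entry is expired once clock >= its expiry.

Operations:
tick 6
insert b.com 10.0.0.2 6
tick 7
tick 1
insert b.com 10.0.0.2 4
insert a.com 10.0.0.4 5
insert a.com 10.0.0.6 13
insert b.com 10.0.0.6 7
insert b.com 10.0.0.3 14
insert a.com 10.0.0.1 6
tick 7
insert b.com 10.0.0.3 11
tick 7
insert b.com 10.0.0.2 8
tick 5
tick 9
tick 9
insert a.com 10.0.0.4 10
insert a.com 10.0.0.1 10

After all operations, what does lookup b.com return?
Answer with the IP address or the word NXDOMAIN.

Answer: NXDOMAIN

Derivation:
Op 1: tick 6 -> clock=6.
Op 2: insert b.com -> 10.0.0.2 (expiry=6+6=12). clock=6
Op 3: tick 7 -> clock=13. purged={b.com}
Op 4: tick 1 -> clock=14.
Op 5: insert b.com -> 10.0.0.2 (expiry=14+4=18). clock=14
Op 6: insert a.com -> 10.0.0.4 (expiry=14+5=19). clock=14
Op 7: insert a.com -> 10.0.0.6 (expiry=14+13=27). clock=14
Op 8: insert b.com -> 10.0.0.6 (expiry=14+7=21). clock=14
Op 9: insert b.com -> 10.0.0.3 (expiry=14+14=28). clock=14
Op 10: insert a.com -> 10.0.0.1 (expiry=14+6=20). clock=14
Op 11: tick 7 -> clock=21. purged={a.com}
Op 12: insert b.com -> 10.0.0.3 (expiry=21+11=32). clock=21
Op 13: tick 7 -> clock=28.
Op 14: insert b.com -> 10.0.0.2 (expiry=28+8=36). clock=28
Op 15: tick 5 -> clock=33.
Op 16: tick 9 -> clock=42. purged={b.com}
Op 17: tick 9 -> clock=51.
Op 18: insert a.com -> 10.0.0.4 (expiry=51+10=61). clock=51
Op 19: insert a.com -> 10.0.0.1 (expiry=51+10=61). clock=51
lookup b.com: not in cache (expired or never inserted)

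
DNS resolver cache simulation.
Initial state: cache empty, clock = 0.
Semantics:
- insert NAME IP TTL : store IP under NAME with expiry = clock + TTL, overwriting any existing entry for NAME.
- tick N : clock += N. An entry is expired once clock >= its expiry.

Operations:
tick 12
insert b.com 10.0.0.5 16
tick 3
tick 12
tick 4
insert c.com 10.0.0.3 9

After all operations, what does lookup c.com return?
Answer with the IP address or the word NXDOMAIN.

Op 1: tick 12 -> clock=12.
Op 2: insert b.com -> 10.0.0.5 (expiry=12+16=28). clock=12
Op 3: tick 3 -> clock=15.
Op 4: tick 12 -> clock=27.
Op 5: tick 4 -> clock=31. purged={b.com}
Op 6: insert c.com -> 10.0.0.3 (expiry=31+9=40). clock=31
lookup c.com: present, ip=10.0.0.3 expiry=40 > clock=31

Answer: 10.0.0.3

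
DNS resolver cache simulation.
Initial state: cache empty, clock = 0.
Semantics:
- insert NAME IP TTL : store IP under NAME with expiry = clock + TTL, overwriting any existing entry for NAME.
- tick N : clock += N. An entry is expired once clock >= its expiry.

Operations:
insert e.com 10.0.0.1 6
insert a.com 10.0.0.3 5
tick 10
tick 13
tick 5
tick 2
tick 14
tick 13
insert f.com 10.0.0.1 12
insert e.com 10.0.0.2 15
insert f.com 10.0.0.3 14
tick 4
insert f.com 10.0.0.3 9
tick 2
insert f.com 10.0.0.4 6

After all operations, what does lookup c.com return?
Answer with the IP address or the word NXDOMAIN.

Answer: NXDOMAIN

Derivation:
Op 1: insert e.com -> 10.0.0.1 (expiry=0+6=6). clock=0
Op 2: insert a.com -> 10.0.0.3 (expiry=0+5=5). clock=0
Op 3: tick 10 -> clock=10. purged={a.com,e.com}
Op 4: tick 13 -> clock=23.
Op 5: tick 5 -> clock=28.
Op 6: tick 2 -> clock=30.
Op 7: tick 14 -> clock=44.
Op 8: tick 13 -> clock=57.
Op 9: insert f.com -> 10.0.0.1 (expiry=57+12=69). clock=57
Op 10: insert e.com -> 10.0.0.2 (expiry=57+15=72). clock=57
Op 11: insert f.com -> 10.0.0.3 (expiry=57+14=71). clock=57
Op 12: tick 4 -> clock=61.
Op 13: insert f.com -> 10.0.0.3 (expiry=61+9=70). clock=61
Op 14: tick 2 -> clock=63.
Op 15: insert f.com -> 10.0.0.4 (expiry=63+6=69). clock=63
lookup c.com: not in cache (expired or never inserted)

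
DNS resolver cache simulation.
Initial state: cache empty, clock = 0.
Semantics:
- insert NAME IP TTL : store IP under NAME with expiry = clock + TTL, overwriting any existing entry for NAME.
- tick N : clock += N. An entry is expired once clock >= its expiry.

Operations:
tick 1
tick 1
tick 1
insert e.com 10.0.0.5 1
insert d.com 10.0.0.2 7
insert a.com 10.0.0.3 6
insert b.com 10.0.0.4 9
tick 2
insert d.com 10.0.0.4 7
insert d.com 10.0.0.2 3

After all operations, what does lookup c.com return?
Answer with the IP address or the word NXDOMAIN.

Answer: NXDOMAIN

Derivation:
Op 1: tick 1 -> clock=1.
Op 2: tick 1 -> clock=2.
Op 3: tick 1 -> clock=3.
Op 4: insert e.com -> 10.0.0.5 (expiry=3+1=4). clock=3
Op 5: insert d.com -> 10.0.0.2 (expiry=3+7=10). clock=3
Op 6: insert a.com -> 10.0.0.3 (expiry=3+6=9). clock=3
Op 7: insert b.com -> 10.0.0.4 (expiry=3+9=12). clock=3
Op 8: tick 2 -> clock=5. purged={e.com}
Op 9: insert d.com -> 10.0.0.4 (expiry=5+7=12). clock=5
Op 10: insert d.com -> 10.0.0.2 (expiry=5+3=8). clock=5
lookup c.com: not in cache (expired or never inserted)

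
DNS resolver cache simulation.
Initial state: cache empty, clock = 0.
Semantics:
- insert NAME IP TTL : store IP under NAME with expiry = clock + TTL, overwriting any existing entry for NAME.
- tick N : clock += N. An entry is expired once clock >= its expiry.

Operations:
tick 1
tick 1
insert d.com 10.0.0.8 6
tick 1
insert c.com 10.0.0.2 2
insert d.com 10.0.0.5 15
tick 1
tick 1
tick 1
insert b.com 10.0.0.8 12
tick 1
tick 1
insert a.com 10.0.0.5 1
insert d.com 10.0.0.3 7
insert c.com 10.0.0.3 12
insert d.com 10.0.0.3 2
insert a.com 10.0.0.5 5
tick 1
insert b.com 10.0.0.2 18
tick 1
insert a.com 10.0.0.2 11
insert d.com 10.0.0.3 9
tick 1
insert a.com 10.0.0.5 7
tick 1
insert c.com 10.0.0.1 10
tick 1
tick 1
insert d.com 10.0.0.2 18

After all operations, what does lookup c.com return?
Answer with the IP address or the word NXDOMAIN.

Op 1: tick 1 -> clock=1.
Op 2: tick 1 -> clock=2.
Op 3: insert d.com -> 10.0.0.8 (expiry=2+6=8). clock=2
Op 4: tick 1 -> clock=3.
Op 5: insert c.com -> 10.0.0.2 (expiry=3+2=5). clock=3
Op 6: insert d.com -> 10.0.0.5 (expiry=3+15=18). clock=3
Op 7: tick 1 -> clock=4.
Op 8: tick 1 -> clock=5. purged={c.com}
Op 9: tick 1 -> clock=6.
Op 10: insert b.com -> 10.0.0.8 (expiry=6+12=18). clock=6
Op 11: tick 1 -> clock=7.
Op 12: tick 1 -> clock=8.
Op 13: insert a.com -> 10.0.0.5 (expiry=8+1=9). clock=8
Op 14: insert d.com -> 10.0.0.3 (expiry=8+7=15). clock=8
Op 15: insert c.com -> 10.0.0.3 (expiry=8+12=20). clock=8
Op 16: insert d.com -> 10.0.0.3 (expiry=8+2=10). clock=8
Op 17: insert a.com -> 10.0.0.5 (expiry=8+5=13). clock=8
Op 18: tick 1 -> clock=9.
Op 19: insert b.com -> 10.0.0.2 (expiry=9+18=27). clock=9
Op 20: tick 1 -> clock=10. purged={d.com}
Op 21: insert a.com -> 10.0.0.2 (expiry=10+11=21). clock=10
Op 22: insert d.com -> 10.0.0.3 (expiry=10+9=19). clock=10
Op 23: tick 1 -> clock=11.
Op 24: insert a.com -> 10.0.0.5 (expiry=11+7=18). clock=11
Op 25: tick 1 -> clock=12.
Op 26: insert c.com -> 10.0.0.1 (expiry=12+10=22). clock=12
Op 27: tick 1 -> clock=13.
Op 28: tick 1 -> clock=14.
Op 29: insert d.com -> 10.0.0.2 (expiry=14+18=32). clock=14
lookup c.com: present, ip=10.0.0.1 expiry=22 > clock=14

Answer: 10.0.0.1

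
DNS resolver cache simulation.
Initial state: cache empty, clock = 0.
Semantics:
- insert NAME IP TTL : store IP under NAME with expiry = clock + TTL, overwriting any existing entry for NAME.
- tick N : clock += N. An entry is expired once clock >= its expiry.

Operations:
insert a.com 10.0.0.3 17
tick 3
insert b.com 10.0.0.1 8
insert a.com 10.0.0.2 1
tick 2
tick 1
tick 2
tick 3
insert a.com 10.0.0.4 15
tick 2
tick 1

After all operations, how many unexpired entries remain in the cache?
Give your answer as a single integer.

Answer: 1

Derivation:
Op 1: insert a.com -> 10.0.0.3 (expiry=0+17=17). clock=0
Op 2: tick 3 -> clock=3.
Op 3: insert b.com -> 10.0.0.1 (expiry=3+8=11). clock=3
Op 4: insert a.com -> 10.0.0.2 (expiry=3+1=4). clock=3
Op 5: tick 2 -> clock=5. purged={a.com}
Op 6: tick 1 -> clock=6.
Op 7: tick 2 -> clock=8.
Op 8: tick 3 -> clock=11. purged={b.com}
Op 9: insert a.com -> 10.0.0.4 (expiry=11+15=26). clock=11
Op 10: tick 2 -> clock=13.
Op 11: tick 1 -> clock=14.
Final cache (unexpired): {a.com} -> size=1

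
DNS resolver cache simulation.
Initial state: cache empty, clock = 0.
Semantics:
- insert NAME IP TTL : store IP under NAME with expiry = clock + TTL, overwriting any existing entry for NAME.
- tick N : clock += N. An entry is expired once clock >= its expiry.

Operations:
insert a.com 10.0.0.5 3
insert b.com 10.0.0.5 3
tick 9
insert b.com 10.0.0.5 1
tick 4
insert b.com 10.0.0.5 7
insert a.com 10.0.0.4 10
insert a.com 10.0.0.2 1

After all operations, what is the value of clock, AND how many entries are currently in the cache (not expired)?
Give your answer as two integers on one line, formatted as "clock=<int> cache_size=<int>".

Op 1: insert a.com -> 10.0.0.5 (expiry=0+3=3). clock=0
Op 2: insert b.com -> 10.0.0.5 (expiry=0+3=3). clock=0
Op 3: tick 9 -> clock=9. purged={a.com,b.com}
Op 4: insert b.com -> 10.0.0.5 (expiry=9+1=10). clock=9
Op 5: tick 4 -> clock=13. purged={b.com}
Op 6: insert b.com -> 10.0.0.5 (expiry=13+7=20). clock=13
Op 7: insert a.com -> 10.0.0.4 (expiry=13+10=23). clock=13
Op 8: insert a.com -> 10.0.0.2 (expiry=13+1=14). clock=13
Final clock = 13
Final cache (unexpired): {a.com,b.com} -> size=2

Answer: clock=13 cache_size=2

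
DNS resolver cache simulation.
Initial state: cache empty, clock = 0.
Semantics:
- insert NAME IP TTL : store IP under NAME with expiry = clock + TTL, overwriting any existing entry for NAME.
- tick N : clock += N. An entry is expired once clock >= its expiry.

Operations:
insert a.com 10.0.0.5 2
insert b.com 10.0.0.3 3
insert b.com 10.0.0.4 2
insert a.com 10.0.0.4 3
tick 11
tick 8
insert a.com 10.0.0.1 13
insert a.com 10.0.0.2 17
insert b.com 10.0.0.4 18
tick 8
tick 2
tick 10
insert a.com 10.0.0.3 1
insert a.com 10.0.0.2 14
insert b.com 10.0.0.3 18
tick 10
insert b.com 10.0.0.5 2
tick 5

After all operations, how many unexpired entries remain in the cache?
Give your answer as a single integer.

Op 1: insert a.com -> 10.0.0.5 (expiry=0+2=2). clock=0
Op 2: insert b.com -> 10.0.0.3 (expiry=0+3=3). clock=0
Op 3: insert b.com -> 10.0.0.4 (expiry=0+2=2). clock=0
Op 4: insert a.com -> 10.0.0.4 (expiry=0+3=3). clock=0
Op 5: tick 11 -> clock=11. purged={a.com,b.com}
Op 6: tick 8 -> clock=19.
Op 7: insert a.com -> 10.0.0.1 (expiry=19+13=32). clock=19
Op 8: insert a.com -> 10.0.0.2 (expiry=19+17=36). clock=19
Op 9: insert b.com -> 10.0.0.4 (expiry=19+18=37). clock=19
Op 10: tick 8 -> clock=27.
Op 11: tick 2 -> clock=29.
Op 12: tick 10 -> clock=39. purged={a.com,b.com}
Op 13: insert a.com -> 10.0.0.3 (expiry=39+1=40). clock=39
Op 14: insert a.com -> 10.0.0.2 (expiry=39+14=53). clock=39
Op 15: insert b.com -> 10.0.0.3 (expiry=39+18=57). clock=39
Op 16: tick 10 -> clock=49.
Op 17: insert b.com -> 10.0.0.5 (expiry=49+2=51). clock=49
Op 18: tick 5 -> clock=54. purged={a.com,b.com}
Final cache (unexpired): {} -> size=0

Answer: 0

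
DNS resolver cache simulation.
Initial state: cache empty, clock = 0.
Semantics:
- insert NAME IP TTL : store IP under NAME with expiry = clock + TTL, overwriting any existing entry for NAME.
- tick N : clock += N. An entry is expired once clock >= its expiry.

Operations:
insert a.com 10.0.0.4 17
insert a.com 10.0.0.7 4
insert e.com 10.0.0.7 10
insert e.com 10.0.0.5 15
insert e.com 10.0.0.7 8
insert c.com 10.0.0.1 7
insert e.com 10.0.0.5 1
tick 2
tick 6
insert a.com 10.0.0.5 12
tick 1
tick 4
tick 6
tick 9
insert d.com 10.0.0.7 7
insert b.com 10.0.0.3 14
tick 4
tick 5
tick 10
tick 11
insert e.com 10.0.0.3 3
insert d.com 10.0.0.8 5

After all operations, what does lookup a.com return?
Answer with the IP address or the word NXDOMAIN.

Answer: NXDOMAIN

Derivation:
Op 1: insert a.com -> 10.0.0.4 (expiry=0+17=17). clock=0
Op 2: insert a.com -> 10.0.0.7 (expiry=0+4=4). clock=0
Op 3: insert e.com -> 10.0.0.7 (expiry=0+10=10). clock=0
Op 4: insert e.com -> 10.0.0.5 (expiry=0+15=15). clock=0
Op 5: insert e.com -> 10.0.0.7 (expiry=0+8=8). clock=0
Op 6: insert c.com -> 10.0.0.1 (expiry=0+7=7). clock=0
Op 7: insert e.com -> 10.0.0.5 (expiry=0+1=1). clock=0
Op 8: tick 2 -> clock=2. purged={e.com}
Op 9: tick 6 -> clock=8. purged={a.com,c.com}
Op 10: insert a.com -> 10.0.0.5 (expiry=8+12=20). clock=8
Op 11: tick 1 -> clock=9.
Op 12: tick 4 -> clock=13.
Op 13: tick 6 -> clock=19.
Op 14: tick 9 -> clock=28. purged={a.com}
Op 15: insert d.com -> 10.0.0.7 (expiry=28+7=35). clock=28
Op 16: insert b.com -> 10.0.0.3 (expiry=28+14=42). clock=28
Op 17: tick 4 -> clock=32.
Op 18: tick 5 -> clock=37. purged={d.com}
Op 19: tick 10 -> clock=47. purged={b.com}
Op 20: tick 11 -> clock=58.
Op 21: insert e.com -> 10.0.0.3 (expiry=58+3=61). clock=58
Op 22: insert d.com -> 10.0.0.8 (expiry=58+5=63). clock=58
lookup a.com: not in cache (expired or never inserted)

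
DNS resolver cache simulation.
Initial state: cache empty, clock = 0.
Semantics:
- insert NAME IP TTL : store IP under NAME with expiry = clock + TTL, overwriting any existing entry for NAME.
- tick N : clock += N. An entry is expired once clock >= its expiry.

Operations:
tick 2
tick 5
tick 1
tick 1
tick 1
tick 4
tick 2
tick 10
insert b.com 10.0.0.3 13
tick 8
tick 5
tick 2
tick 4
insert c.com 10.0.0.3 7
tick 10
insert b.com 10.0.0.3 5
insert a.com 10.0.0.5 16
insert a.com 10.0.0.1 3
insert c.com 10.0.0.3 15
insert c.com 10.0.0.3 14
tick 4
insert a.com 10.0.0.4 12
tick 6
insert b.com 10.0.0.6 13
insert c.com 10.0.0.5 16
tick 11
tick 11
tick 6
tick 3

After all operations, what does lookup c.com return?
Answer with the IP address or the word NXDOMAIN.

Answer: NXDOMAIN

Derivation:
Op 1: tick 2 -> clock=2.
Op 2: tick 5 -> clock=7.
Op 3: tick 1 -> clock=8.
Op 4: tick 1 -> clock=9.
Op 5: tick 1 -> clock=10.
Op 6: tick 4 -> clock=14.
Op 7: tick 2 -> clock=16.
Op 8: tick 10 -> clock=26.
Op 9: insert b.com -> 10.0.0.3 (expiry=26+13=39). clock=26
Op 10: tick 8 -> clock=34.
Op 11: tick 5 -> clock=39. purged={b.com}
Op 12: tick 2 -> clock=41.
Op 13: tick 4 -> clock=45.
Op 14: insert c.com -> 10.0.0.3 (expiry=45+7=52). clock=45
Op 15: tick 10 -> clock=55. purged={c.com}
Op 16: insert b.com -> 10.0.0.3 (expiry=55+5=60). clock=55
Op 17: insert a.com -> 10.0.0.5 (expiry=55+16=71). clock=55
Op 18: insert a.com -> 10.0.0.1 (expiry=55+3=58). clock=55
Op 19: insert c.com -> 10.0.0.3 (expiry=55+15=70). clock=55
Op 20: insert c.com -> 10.0.0.3 (expiry=55+14=69). clock=55
Op 21: tick 4 -> clock=59. purged={a.com}
Op 22: insert a.com -> 10.0.0.4 (expiry=59+12=71). clock=59
Op 23: tick 6 -> clock=65. purged={b.com}
Op 24: insert b.com -> 10.0.0.6 (expiry=65+13=78). clock=65
Op 25: insert c.com -> 10.0.0.5 (expiry=65+16=81). clock=65
Op 26: tick 11 -> clock=76. purged={a.com}
Op 27: tick 11 -> clock=87. purged={b.com,c.com}
Op 28: tick 6 -> clock=93.
Op 29: tick 3 -> clock=96.
lookup c.com: not in cache (expired or never inserted)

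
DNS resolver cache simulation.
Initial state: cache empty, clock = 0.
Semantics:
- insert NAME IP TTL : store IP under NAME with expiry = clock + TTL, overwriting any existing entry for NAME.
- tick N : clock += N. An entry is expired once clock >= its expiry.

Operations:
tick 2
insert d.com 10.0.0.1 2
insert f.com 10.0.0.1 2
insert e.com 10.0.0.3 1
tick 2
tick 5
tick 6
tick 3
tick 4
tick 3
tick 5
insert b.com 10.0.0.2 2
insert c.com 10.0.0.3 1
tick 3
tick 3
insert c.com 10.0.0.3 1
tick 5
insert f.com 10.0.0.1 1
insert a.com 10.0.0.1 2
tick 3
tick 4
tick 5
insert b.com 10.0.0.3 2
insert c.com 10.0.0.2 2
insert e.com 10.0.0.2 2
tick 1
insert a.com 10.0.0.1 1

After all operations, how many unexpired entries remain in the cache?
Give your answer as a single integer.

Answer: 4

Derivation:
Op 1: tick 2 -> clock=2.
Op 2: insert d.com -> 10.0.0.1 (expiry=2+2=4). clock=2
Op 3: insert f.com -> 10.0.0.1 (expiry=2+2=4). clock=2
Op 4: insert e.com -> 10.0.0.3 (expiry=2+1=3). clock=2
Op 5: tick 2 -> clock=4. purged={d.com,e.com,f.com}
Op 6: tick 5 -> clock=9.
Op 7: tick 6 -> clock=15.
Op 8: tick 3 -> clock=18.
Op 9: tick 4 -> clock=22.
Op 10: tick 3 -> clock=25.
Op 11: tick 5 -> clock=30.
Op 12: insert b.com -> 10.0.0.2 (expiry=30+2=32). clock=30
Op 13: insert c.com -> 10.0.0.3 (expiry=30+1=31). clock=30
Op 14: tick 3 -> clock=33. purged={b.com,c.com}
Op 15: tick 3 -> clock=36.
Op 16: insert c.com -> 10.0.0.3 (expiry=36+1=37). clock=36
Op 17: tick 5 -> clock=41. purged={c.com}
Op 18: insert f.com -> 10.0.0.1 (expiry=41+1=42). clock=41
Op 19: insert a.com -> 10.0.0.1 (expiry=41+2=43). clock=41
Op 20: tick 3 -> clock=44. purged={a.com,f.com}
Op 21: tick 4 -> clock=48.
Op 22: tick 5 -> clock=53.
Op 23: insert b.com -> 10.0.0.3 (expiry=53+2=55). clock=53
Op 24: insert c.com -> 10.0.0.2 (expiry=53+2=55). clock=53
Op 25: insert e.com -> 10.0.0.2 (expiry=53+2=55). clock=53
Op 26: tick 1 -> clock=54.
Op 27: insert a.com -> 10.0.0.1 (expiry=54+1=55). clock=54
Final cache (unexpired): {a.com,b.com,c.com,e.com} -> size=4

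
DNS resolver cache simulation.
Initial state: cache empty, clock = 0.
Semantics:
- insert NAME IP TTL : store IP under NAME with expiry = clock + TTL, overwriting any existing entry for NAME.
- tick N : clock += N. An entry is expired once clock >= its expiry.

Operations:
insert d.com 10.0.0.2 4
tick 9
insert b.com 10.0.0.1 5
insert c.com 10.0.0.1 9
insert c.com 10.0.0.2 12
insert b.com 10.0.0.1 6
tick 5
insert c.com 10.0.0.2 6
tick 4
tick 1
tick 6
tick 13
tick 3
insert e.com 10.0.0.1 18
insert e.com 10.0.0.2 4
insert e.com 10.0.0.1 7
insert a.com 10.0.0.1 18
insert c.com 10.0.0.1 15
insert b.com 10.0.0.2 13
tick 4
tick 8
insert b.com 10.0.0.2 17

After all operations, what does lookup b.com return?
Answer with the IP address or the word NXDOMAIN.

Answer: 10.0.0.2

Derivation:
Op 1: insert d.com -> 10.0.0.2 (expiry=0+4=4). clock=0
Op 2: tick 9 -> clock=9. purged={d.com}
Op 3: insert b.com -> 10.0.0.1 (expiry=9+5=14). clock=9
Op 4: insert c.com -> 10.0.0.1 (expiry=9+9=18). clock=9
Op 5: insert c.com -> 10.0.0.2 (expiry=9+12=21). clock=9
Op 6: insert b.com -> 10.0.0.1 (expiry=9+6=15). clock=9
Op 7: tick 5 -> clock=14.
Op 8: insert c.com -> 10.0.0.2 (expiry=14+6=20). clock=14
Op 9: tick 4 -> clock=18. purged={b.com}
Op 10: tick 1 -> clock=19.
Op 11: tick 6 -> clock=25. purged={c.com}
Op 12: tick 13 -> clock=38.
Op 13: tick 3 -> clock=41.
Op 14: insert e.com -> 10.0.0.1 (expiry=41+18=59). clock=41
Op 15: insert e.com -> 10.0.0.2 (expiry=41+4=45). clock=41
Op 16: insert e.com -> 10.0.0.1 (expiry=41+7=48). clock=41
Op 17: insert a.com -> 10.0.0.1 (expiry=41+18=59). clock=41
Op 18: insert c.com -> 10.0.0.1 (expiry=41+15=56). clock=41
Op 19: insert b.com -> 10.0.0.2 (expiry=41+13=54). clock=41
Op 20: tick 4 -> clock=45.
Op 21: tick 8 -> clock=53. purged={e.com}
Op 22: insert b.com -> 10.0.0.2 (expiry=53+17=70). clock=53
lookup b.com: present, ip=10.0.0.2 expiry=70 > clock=53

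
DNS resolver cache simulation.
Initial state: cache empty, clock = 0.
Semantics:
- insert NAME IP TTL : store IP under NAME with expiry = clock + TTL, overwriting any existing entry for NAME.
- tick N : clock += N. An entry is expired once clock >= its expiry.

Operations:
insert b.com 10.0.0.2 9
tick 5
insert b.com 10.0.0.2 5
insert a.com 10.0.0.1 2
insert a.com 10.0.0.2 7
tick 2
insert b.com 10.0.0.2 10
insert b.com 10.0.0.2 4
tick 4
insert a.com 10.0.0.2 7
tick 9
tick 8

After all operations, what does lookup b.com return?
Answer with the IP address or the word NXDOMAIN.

Answer: NXDOMAIN

Derivation:
Op 1: insert b.com -> 10.0.0.2 (expiry=0+9=9). clock=0
Op 2: tick 5 -> clock=5.
Op 3: insert b.com -> 10.0.0.2 (expiry=5+5=10). clock=5
Op 4: insert a.com -> 10.0.0.1 (expiry=5+2=7). clock=5
Op 5: insert a.com -> 10.0.0.2 (expiry=5+7=12). clock=5
Op 6: tick 2 -> clock=7.
Op 7: insert b.com -> 10.0.0.2 (expiry=7+10=17). clock=7
Op 8: insert b.com -> 10.0.0.2 (expiry=7+4=11). clock=7
Op 9: tick 4 -> clock=11. purged={b.com}
Op 10: insert a.com -> 10.0.0.2 (expiry=11+7=18). clock=11
Op 11: tick 9 -> clock=20. purged={a.com}
Op 12: tick 8 -> clock=28.
lookup b.com: not in cache (expired or never inserted)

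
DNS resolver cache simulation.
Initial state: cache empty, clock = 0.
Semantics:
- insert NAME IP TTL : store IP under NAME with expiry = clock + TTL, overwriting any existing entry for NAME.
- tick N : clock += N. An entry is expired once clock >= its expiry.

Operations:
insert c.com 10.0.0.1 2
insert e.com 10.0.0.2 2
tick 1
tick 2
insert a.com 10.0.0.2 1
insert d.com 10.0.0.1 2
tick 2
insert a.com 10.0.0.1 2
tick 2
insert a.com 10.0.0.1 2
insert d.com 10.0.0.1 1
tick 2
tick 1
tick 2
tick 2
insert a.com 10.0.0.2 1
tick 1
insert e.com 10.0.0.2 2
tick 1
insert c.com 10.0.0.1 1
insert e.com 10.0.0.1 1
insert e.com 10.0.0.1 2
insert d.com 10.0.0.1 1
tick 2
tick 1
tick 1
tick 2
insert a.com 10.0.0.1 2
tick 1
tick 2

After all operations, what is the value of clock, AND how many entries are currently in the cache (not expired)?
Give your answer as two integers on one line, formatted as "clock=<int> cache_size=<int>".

Op 1: insert c.com -> 10.0.0.1 (expiry=0+2=2). clock=0
Op 2: insert e.com -> 10.0.0.2 (expiry=0+2=2). clock=0
Op 3: tick 1 -> clock=1.
Op 4: tick 2 -> clock=3. purged={c.com,e.com}
Op 5: insert a.com -> 10.0.0.2 (expiry=3+1=4). clock=3
Op 6: insert d.com -> 10.0.0.1 (expiry=3+2=5). clock=3
Op 7: tick 2 -> clock=5. purged={a.com,d.com}
Op 8: insert a.com -> 10.0.0.1 (expiry=5+2=7). clock=5
Op 9: tick 2 -> clock=7. purged={a.com}
Op 10: insert a.com -> 10.0.0.1 (expiry=7+2=9). clock=7
Op 11: insert d.com -> 10.0.0.1 (expiry=7+1=8). clock=7
Op 12: tick 2 -> clock=9. purged={a.com,d.com}
Op 13: tick 1 -> clock=10.
Op 14: tick 2 -> clock=12.
Op 15: tick 2 -> clock=14.
Op 16: insert a.com -> 10.0.0.2 (expiry=14+1=15). clock=14
Op 17: tick 1 -> clock=15. purged={a.com}
Op 18: insert e.com -> 10.0.0.2 (expiry=15+2=17). clock=15
Op 19: tick 1 -> clock=16.
Op 20: insert c.com -> 10.0.0.1 (expiry=16+1=17). clock=16
Op 21: insert e.com -> 10.0.0.1 (expiry=16+1=17). clock=16
Op 22: insert e.com -> 10.0.0.1 (expiry=16+2=18). clock=16
Op 23: insert d.com -> 10.0.0.1 (expiry=16+1=17). clock=16
Op 24: tick 2 -> clock=18. purged={c.com,d.com,e.com}
Op 25: tick 1 -> clock=19.
Op 26: tick 1 -> clock=20.
Op 27: tick 2 -> clock=22.
Op 28: insert a.com -> 10.0.0.1 (expiry=22+2=24). clock=22
Op 29: tick 1 -> clock=23.
Op 30: tick 2 -> clock=25. purged={a.com}
Final clock = 25
Final cache (unexpired): {} -> size=0

Answer: clock=25 cache_size=0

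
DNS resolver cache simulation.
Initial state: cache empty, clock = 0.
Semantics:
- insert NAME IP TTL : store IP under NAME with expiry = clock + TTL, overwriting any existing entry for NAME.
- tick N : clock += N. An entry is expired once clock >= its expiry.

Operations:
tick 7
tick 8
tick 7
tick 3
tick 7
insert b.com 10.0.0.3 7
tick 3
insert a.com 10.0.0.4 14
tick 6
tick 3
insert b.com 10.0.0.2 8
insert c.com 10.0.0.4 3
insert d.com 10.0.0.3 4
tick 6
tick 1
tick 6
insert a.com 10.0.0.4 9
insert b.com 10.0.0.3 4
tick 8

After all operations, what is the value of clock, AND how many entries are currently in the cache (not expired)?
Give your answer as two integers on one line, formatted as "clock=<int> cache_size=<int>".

Answer: clock=65 cache_size=1

Derivation:
Op 1: tick 7 -> clock=7.
Op 2: tick 8 -> clock=15.
Op 3: tick 7 -> clock=22.
Op 4: tick 3 -> clock=25.
Op 5: tick 7 -> clock=32.
Op 6: insert b.com -> 10.0.0.3 (expiry=32+7=39). clock=32
Op 7: tick 3 -> clock=35.
Op 8: insert a.com -> 10.0.0.4 (expiry=35+14=49). clock=35
Op 9: tick 6 -> clock=41. purged={b.com}
Op 10: tick 3 -> clock=44.
Op 11: insert b.com -> 10.0.0.2 (expiry=44+8=52). clock=44
Op 12: insert c.com -> 10.0.0.4 (expiry=44+3=47). clock=44
Op 13: insert d.com -> 10.0.0.3 (expiry=44+4=48). clock=44
Op 14: tick 6 -> clock=50. purged={a.com,c.com,d.com}
Op 15: tick 1 -> clock=51.
Op 16: tick 6 -> clock=57. purged={b.com}
Op 17: insert a.com -> 10.0.0.4 (expiry=57+9=66). clock=57
Op 18: insert b.com -> 10.0.0.3 (expiry=57+4=61). clock=57
Op 19: tick 8 -> clock=65. purged={b.com}
Final clock = 65
Final cache (unexpired): {a.com} -> size=1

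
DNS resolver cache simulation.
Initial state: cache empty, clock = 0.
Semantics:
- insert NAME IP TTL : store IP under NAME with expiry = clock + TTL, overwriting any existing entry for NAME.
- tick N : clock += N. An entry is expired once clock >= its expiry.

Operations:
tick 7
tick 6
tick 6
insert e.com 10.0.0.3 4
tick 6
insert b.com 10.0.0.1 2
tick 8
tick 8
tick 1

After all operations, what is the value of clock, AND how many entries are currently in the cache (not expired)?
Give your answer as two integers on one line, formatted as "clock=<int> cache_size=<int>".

Answer: clock=42 cache_size=0

Derivation:
Op 1: tick 7 -> clock=7.
Op 2: tick 6 -> clock=13.
Op 3: tick 6 -> clock=19.
Op 4: insert e.com -> 10.0.0.3 (expiry=19+4=23). clock=19
Op 5: tick 6 -> clock=25. purged={e.com}
Op 6: insert b.com -> 10.0.0.1 (expiry=25+2=27). clock=25
Op 7: tick 8 -> clock=33. purged={b.com}
Op 8: tick 8 -> clock=41.
Op 9: tick 1 -> clock=42.
Final clock = 42
Final cache (unexpired): {} -> size=0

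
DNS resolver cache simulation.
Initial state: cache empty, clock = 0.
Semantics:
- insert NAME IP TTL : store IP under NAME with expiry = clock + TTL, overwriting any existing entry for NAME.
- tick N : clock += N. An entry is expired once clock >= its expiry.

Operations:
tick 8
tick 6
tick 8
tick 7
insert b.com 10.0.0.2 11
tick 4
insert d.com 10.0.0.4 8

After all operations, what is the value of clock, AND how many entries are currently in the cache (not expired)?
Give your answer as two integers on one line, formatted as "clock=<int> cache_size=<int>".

Answer: clock=33 cache_size=2

Derivation:
Op 1: tick 8 -> clock=8.
Op 2: tick 6 -> clock=14.
Op 3: tick 8 -> clock=22.
Op 4: tick 7 -> clock=29.
Op 5: insert b.com -> 10.0.0.2 (expiry=29+11=40). clock=29
Op 6: tick 4 -> clock=33.
Op 7: insert d.com -> 10.0.0.4 (expiry=33+8=41). clock=33
Final clock = 33
Final cache (unexpired): {b.com,d.com} -> size=2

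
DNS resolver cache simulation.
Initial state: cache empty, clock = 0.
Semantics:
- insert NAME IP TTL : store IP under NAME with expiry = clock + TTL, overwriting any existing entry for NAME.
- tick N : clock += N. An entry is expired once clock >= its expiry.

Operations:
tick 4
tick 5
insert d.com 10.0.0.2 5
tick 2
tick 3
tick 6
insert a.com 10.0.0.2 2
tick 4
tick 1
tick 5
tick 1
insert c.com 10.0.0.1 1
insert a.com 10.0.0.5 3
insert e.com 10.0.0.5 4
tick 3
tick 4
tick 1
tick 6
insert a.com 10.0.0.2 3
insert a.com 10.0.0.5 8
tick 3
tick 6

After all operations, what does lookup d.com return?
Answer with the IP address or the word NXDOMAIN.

Answer: NXDOMAIN

Derivation:
Op 1: tick 4 -> clock=4.
Op 2: tick 5 -> clock=9.
Op 3: insert d.com -> 10.0.0.2 (expiry=9+5=14). clock=9
Op 4: tick 2 -> clock=11.
Op 5: tick 3 -> clock=14. purged={d.com}
Op 6: tick 6 -> clock=20.
Op 7: insert a.com -> 10.0.0.2 (expiry=20+2=22). clock=20
Op 8: tick 4 -> clock=24. purged={a.com}
Op 9: tick 1 -> clock=25.
Op 10: tick 5 -> clock=30.
Op 11: tick 1 -> clock=31.
Op 12: insert c.com -> 10.0.0.1 (expiry=31+1=32). clock=31
Op 13: insert a.com -> 10.0.0.5 (expiry=31+3=34). clock=31
Op 14: insert e.com -> 10.0.0.5 (expiry=31+4=35). clock=31
Op 15: tick 3 -> clock=34. purged={a.com,c.com}
Op 16: tick 4 -> clock=38. purged={e.com}
Op 17: tick 1 -> clock=39.
Op 18: tick 6 -> clock=45.
Op 19: insert a.com -> 10.0.0.2 (expiry=45+3=48). clock=45
Op 20: insert a.com -> 10.0.0.5 (expiry=45+8=53). clock=45
Op 21: tick 3 -> clock=48.
Op 22: tick 6 -> clock=54. purged={a.com}
lookup d.com: not in cache (expired or never inserted)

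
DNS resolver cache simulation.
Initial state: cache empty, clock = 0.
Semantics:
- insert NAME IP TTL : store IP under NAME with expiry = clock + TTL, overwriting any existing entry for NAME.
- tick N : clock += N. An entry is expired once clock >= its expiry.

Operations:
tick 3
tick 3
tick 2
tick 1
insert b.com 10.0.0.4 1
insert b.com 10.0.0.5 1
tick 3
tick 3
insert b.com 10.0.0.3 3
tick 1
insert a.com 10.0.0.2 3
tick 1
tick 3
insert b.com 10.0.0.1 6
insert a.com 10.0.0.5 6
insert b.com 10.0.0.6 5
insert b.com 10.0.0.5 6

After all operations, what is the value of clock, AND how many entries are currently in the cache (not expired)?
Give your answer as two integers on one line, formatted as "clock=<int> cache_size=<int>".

Op 1: tick 3 -> clock=3.
Op 2: tick 3 -> clock=6.
Op 3: tick 2 -> clock=8.
Op 4: tick 1 -> clock=9.
Op 5: insert b.com -> 10.0.0.4 (expiry=9+1=10). clock=9
Op 6: insert b.com -> 10.0.0.5 (expiry=9+1=10). clock=9
Op 7: tick 3 -> clock=12. purged={b.com}
Op 8: tick 3 -> clock=15.
Op 9: insert b.com -> 10.0.0.3 (expiry=15+3=18). clock=15
Op 10: tick 1 -> clock=16.
Op 11: insert a.com -> 10.0.0.2 (expiry=16+3=19). clock=16
Op 12: tick 1 -> clock=17.
Op 13: tick 3 -> clock=20. purged={a.com,b.com}
Op 14: insert b.com -> 10.0.0.1 (expiry=20+6=26). clock=20
Op 15: insert a.com -> 10.0.0.5 (expiry=20+6=26). clock=20
Op 16: insert b.com -> 10.0.0.6 (expiry=20+5=25). clock=20
Op 17: insert b.com -> 10.0.0.5 (expiry=20+6=26). clock=20
Final clock = 20
Final cache (unexpired): {a.com,b.com} -> size=2

Answer: clock=20 cache_size=2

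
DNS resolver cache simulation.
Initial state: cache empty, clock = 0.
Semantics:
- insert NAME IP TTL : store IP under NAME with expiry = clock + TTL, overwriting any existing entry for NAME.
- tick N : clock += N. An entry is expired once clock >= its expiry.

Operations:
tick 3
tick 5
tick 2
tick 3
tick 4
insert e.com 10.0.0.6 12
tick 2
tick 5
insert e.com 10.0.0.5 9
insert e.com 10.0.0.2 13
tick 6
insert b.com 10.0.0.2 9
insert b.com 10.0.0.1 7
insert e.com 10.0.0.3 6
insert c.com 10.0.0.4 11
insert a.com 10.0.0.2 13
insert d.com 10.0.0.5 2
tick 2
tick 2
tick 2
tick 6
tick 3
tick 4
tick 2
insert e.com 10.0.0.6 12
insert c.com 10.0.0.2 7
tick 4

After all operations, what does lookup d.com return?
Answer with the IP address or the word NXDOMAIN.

Op 1: tick 3 -> clock=3.
Op 2: tick 5 -> clock=8.
Op 3: tick 2 -> clock=10.
Op 4: tick 3 -> clock=13.
Op 5: tick 4 -> clock=17.
Op 6: insert e.com -> 10.0.0.6 (expiry=17+12=29). clock=17
Op 7: tick 2 -> clock=19.
Op 8: tick 5 -> clock=24.
Op 9: insert e.com -> 10.0.0.5 (expiry=24+9=33). clock=24
Op 10: insert e.com -> 10.0.0.2 (expiry=24+13=37). clock=24
Op 11: tick 6 -> clock=30.
Op 12: insert b.com -> 10.0.0.2 (expiry=30+9=39). clock=30
Op 13: insert b.com -> 10.0.0.1 (expiry=30+7=37). clock=30
Op 14: insert e.com -> 10.0.0.3 (expiry=30+6=36). clock=30
Op 15: insert c.com -> 10.0.0.4 (expiry=30+11=41). clock=30
Op 16: insert a.com -> 10.0.0.2 (expiry=30+13=43). clock=30
Op 17: insert d.com -> 10.0.0.5 (expiry=30+2=32). clock=30
Op 18: tick 2 -> clock=32. purged={d.com}
Op 19: tick 2 -> clock=34.
Op 20: tick 2 -> clock=36. purged={e.com}
Op 21: tick 6 -> clock=42. purged={b.com,c.com}
Op 22: tick 3 -> clock=45. purged={a.com}
Op 23: tick 4 -> clock=49.
Op 24: tick 2 -> clock=51.
Op 25: insert e.com -> 10.0.0.6 (expiry=51+12=63). clock=51
Op 26: insert c.com -> 10.0.0.2 (expiry=51+7=58). clock=51
Op 27: tick 4 -> clock=55.
lookup d.com: not in cache (expired or never inserted)

Answer: NXDOMAIN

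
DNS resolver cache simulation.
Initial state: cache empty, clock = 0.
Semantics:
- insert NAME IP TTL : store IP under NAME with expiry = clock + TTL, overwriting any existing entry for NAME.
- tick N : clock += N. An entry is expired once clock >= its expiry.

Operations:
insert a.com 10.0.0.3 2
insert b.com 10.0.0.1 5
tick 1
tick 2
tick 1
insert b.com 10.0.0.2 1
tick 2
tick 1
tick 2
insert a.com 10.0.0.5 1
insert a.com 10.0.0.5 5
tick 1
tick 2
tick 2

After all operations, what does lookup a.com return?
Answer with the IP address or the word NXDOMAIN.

Answer: NXDOMAIN

Derivation:
Op 1: insert a.com -> 10.0.0.3 (expiry=0+2=2). clock=0
Op 2: insert b.com -> 10.0.0.1 (expiry=0+5=5). clock=0
Op 3: tick 1 -> clock=1.
Op 4: tick 2 -> clock=3. purged={a.com}
Op 5: tick 1 -> clock=4.
Op 6: insert b.com -> 10.0.0.2 (expiry=4+1=5). clock=4
Op 7: tick 2 -> clock=6. purged={b.com}
Op 8: tick 1 -> clock=7.
Op 9: tick 2 -> clock=9.
Op 10: insert a.com -> 10.0.0.5 (expiry=9+1=10). clock=9
Op 11: insert a.com -> 10.0.0.5 (expiry=9+5=14). clock=9
Op 12: tick 1 -> clock=10.
Op 13: tick 2 -> clock=12.
Op 14: tick 2 -> clock=14. purged={a.com}
lookup a.com: not in cache (expired or never inserted)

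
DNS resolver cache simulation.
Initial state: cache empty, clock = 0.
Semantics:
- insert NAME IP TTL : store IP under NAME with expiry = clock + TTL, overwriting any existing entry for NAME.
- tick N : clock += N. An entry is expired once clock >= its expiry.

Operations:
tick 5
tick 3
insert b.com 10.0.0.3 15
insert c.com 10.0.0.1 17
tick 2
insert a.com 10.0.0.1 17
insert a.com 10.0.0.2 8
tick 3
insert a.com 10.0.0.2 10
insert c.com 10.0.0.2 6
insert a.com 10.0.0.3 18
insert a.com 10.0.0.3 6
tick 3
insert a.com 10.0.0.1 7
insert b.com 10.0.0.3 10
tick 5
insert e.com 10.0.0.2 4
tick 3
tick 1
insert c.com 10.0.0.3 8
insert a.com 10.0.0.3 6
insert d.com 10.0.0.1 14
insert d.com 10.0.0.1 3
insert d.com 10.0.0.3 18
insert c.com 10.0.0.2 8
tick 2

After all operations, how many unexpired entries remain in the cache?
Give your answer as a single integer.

Op 1: tick 5 -> clock=5.
Op 2: tick 3 -> clock=8.
Op 3: insert b.com -> 10.0.0.3 (expiry=8+15=23). clock=8
Op 4: insert c.com -> 10.0.0.1 (expiry=8+17=25). clock=8
Op 5: tick 2 -> clock=10.
Op 6: insert a.com -> 10.0.0.1 (expiry=10+17=27). clock=10
Op 7: insert a.com -> 10.0.0.2 (expiry=10+8=18). clock=10
Op 8: tick 3 -> clock=13.
Op 9: insert a.com -> 10.0.0.2 (expiry=13+10=23). clock=13
Op 10: insert c.com -> 10.0.0.2 (expiry=13+6=19). clock=13
Op 11: insert a.com -> 10.0.0.3 (expiry=13+18=31). clock=13
Op 12: insert a.com -> 10.0.0.3 (expiry=13+6=19). clock=13
Op 13: tick 3 -> clock=16.
Op 14: insert a.com -> 10.0.0.1 (expiry=16+7=23). clock=16
Op 15: insert b.com -> 10.0.0.3 (expiry=16+10=26). clock=16
Op 16: tick 5 -> clock=21. purged={c.com}
Op 17: insert e.com -> 10.0.0.2 (expiry=21+4=25). clock=21
Op 18: tick 3 -> clock=24. purged={a.com}
Op 19: tick 1 -> clock=25. purged={e.com}
Op 20: insert c.com -> 10.0.0.3 (expiry=25+8=33). clock=25
Op 21: insert a.com -> 10.0.0.3 (expiry=25+6=31). clock=25
Op 22: insert d.com -> 10.0.0.1 (expiry=25+14=39). clock=25
Op 23: insert d.com -> 10.0.0.1 (expiry=25+3=28). clock=25
Op 24: insert d.com -> 10.0.0.3 (expiry=25+18=43). clock=25
Op 25: insert c.com -> 10.0.0.2 (expiry=25+8=33). clock=25
Op 26: tick 2 -> clock=27. purged={b.com}
Final cache (unexpired): {a.com,c.com,d.com} -> size=3

Answer: 3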